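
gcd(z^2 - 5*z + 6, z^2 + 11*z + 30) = 1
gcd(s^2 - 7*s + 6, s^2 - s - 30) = s - 6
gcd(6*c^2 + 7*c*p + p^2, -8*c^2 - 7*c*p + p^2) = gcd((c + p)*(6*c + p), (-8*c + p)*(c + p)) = c + p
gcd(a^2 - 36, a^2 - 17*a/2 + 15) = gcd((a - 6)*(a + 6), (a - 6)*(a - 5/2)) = a - 6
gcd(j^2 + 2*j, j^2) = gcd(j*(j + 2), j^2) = j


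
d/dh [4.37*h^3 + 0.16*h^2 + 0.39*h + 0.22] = 13.11*h^2 + 0.32*h + 0.39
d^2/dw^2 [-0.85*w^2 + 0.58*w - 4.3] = -1.70000000000000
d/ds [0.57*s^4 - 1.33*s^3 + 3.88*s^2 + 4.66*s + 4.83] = 2.28*s^3 - 3.99*s^2 + 7.76*s + 4.66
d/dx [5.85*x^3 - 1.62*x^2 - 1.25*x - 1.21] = 17.55*x^2 - 3.24*x - 1.25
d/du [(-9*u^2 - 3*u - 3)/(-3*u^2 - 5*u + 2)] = 3*(12*u^2 - 18*u - 7)/(9*u^4 + 30*u^3 + 13*u^2 - 20*u + 4)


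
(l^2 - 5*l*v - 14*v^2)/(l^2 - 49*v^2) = (l + 2*v)/(l + 7*v)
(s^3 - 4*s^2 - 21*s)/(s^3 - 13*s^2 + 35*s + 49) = s*(s + 3)/(s^2 - 6*s - 7)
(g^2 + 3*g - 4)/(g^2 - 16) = (g - 1)/(g - 4)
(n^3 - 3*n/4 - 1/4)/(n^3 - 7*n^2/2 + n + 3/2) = (n + 1/2)/(n - 3)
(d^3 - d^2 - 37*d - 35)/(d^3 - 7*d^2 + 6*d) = (d^3 - d^2 - 37*d - 35)/(d*(d^2 - 7*d + 6))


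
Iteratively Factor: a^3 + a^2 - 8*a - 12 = (a + 2)*(a^2 - a - 6) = (a + 2)^2*(a - 3)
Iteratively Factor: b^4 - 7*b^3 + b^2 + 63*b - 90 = (b - 3)*(b^3 - 4*b^2 - 11*b + 30) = (b - 5)*(b - 3)*(b^2 + b - 6) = (b - 5)*(b - 3)*(b + 3)*(b - 2)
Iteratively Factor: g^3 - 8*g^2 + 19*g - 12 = (g - 3)*(g^2 - 5*g + 4) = (g - 4)*(g - 3)*(g - 1)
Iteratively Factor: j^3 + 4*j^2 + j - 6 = (j - 1)*(j^2 + 5*j + 6) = (j - 1)*(j + 3)*(j + 2)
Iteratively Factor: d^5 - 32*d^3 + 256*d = (d + 4)*(d^4 - 4*d^3 - 16*d^2 + 64*d) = (d - 4)*(d + 4)*(d^3 - 16*d) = (d - 4)^2*(d + 4)*(d^2 + 4*d) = (d - 4)^2*(d + 4)^2*(d)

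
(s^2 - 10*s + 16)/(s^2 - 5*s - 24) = (s - 2)/(s + 3)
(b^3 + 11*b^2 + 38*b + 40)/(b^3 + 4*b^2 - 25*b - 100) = (b + 2)/(b - 5)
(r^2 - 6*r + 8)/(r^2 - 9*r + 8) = (r^2 - 6*r + 8)/(r^2 - 9*r + 8)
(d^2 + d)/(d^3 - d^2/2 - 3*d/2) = 2/(2*d - 3)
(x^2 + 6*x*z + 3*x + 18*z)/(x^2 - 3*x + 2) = (x^2 + 6*x*z + 3*x + 18*z)/(x^2 - 3*x + 2)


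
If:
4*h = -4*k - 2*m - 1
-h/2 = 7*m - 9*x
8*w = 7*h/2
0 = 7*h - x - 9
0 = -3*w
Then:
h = 0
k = 155/28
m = -81/7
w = 0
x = -9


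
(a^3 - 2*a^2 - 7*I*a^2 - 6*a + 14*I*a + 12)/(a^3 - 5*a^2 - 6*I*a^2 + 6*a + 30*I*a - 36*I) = (a - I)/(a - 3)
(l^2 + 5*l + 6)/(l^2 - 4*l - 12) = (l + 3)/(l - 6)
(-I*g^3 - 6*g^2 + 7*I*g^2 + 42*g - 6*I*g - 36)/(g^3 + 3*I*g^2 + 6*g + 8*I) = (-I*g^3 + g^2*(-6 + 7*I) + 6*g*(7 - I) - 36)/(g^3 + 3*I*g^2 + 6*g + 8*I)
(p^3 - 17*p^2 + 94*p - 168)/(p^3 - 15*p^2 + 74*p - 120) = (p - 7)/(p - 5)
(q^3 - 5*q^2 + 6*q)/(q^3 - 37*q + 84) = q*(q - 2)/(q^2 + 3*q - 28)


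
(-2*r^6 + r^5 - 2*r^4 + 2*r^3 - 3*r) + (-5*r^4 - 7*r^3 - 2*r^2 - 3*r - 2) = -2*r^6 + r^5 - 7*r^4 - 5*r^3 - 2*r^2 - 6*r - 2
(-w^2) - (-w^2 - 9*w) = 9*w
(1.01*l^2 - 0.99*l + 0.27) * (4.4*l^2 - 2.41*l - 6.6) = 4.444*l^4 - 6.7901*l^3 - 3.0921*l^2 + 5.8833*l - 1.782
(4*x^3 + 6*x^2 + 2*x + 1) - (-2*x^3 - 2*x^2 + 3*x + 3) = 6*x^3 + 8*x^2 - x - 2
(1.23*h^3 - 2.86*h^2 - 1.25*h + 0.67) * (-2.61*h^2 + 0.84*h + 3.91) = -3.2103*h^5 + 8.4978*h^4 + 5.6694*h^3 - 13.9813*h^2 - 4.3247*h + 2.6197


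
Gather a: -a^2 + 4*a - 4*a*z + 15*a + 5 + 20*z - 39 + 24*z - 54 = -a^2 + a*(19 - 4*z) + 44*z - 88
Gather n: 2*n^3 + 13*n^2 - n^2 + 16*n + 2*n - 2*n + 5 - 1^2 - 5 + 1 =2*n^3 + 12*n^2 + 16*n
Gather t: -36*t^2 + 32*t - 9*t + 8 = -36*t^2 + 23*t + 8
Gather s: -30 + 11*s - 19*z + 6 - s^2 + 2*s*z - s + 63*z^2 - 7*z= -s^2 + s*(2*z + 10) + 63*z^2 - 26*z - 24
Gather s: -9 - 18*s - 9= -18*s - 18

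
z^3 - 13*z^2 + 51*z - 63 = (z - 7)*(z - 3)^2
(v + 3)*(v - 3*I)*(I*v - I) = I*v^3 + 3*v^2 + 2*I*v^2 + 6*v - 3*I*v - 9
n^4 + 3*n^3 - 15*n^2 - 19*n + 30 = (n - 3)*(n - 1)*(n + 2)*(n + 5)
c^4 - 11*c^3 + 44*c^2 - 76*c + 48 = (c - 4)*(c - 3)*(c - 2)^2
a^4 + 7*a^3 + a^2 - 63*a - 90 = (a - 3)*(a + 2)*(a + 3)*(a + 5)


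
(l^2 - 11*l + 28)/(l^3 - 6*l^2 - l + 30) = (l^2 - 11*l + 28)/(l^3 - 6*l^2 - l + 30)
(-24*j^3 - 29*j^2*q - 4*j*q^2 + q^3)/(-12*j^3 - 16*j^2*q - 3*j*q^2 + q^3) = (-24*j^2 - 5*j*q + q^2)/(-12*j^2 - 4*j*q + q^2)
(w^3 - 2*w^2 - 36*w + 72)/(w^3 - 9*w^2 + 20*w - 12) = (w + 6)/(w - 1)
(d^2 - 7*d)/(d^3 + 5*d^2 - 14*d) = (d - 7)/(d^2 + 5*d - 14)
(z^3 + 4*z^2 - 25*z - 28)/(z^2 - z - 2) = (z^2 + 3*z - 28)/(z - 2)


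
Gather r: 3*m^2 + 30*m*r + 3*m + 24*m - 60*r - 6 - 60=3*m^2 + 27*m + r*(30*m - 60) - 66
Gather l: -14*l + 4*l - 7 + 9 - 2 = -10*l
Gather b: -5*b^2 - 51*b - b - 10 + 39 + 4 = -5*b^2 - 52*b + 33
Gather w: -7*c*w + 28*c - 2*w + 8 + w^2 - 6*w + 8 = 28*c + w^2 + w*(-7*c - 8) + 16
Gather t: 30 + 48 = 78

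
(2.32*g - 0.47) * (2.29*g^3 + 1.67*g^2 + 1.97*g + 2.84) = 5.3128*g^4 + 2.7981*g^3 + 3.7855*g^2 + 5.6629*g - 1.3348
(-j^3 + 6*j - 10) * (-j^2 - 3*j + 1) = j^5 + 3*j^4 - 7*j^3 - 8*j^2 + 36*j - 10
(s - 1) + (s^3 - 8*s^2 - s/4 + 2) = s^3 - 8*s^2 + 3*s/4 + 1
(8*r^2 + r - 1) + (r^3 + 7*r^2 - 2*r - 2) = r^3 + 15*r^2 - r - 3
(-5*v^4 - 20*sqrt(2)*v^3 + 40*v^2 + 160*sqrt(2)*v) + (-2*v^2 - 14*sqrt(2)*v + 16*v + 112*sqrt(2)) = -5*v^4 - 20*sqrt(2)*v^3 + 38*v^2 + 16*v + 146*sqrt(2)*v + 112*sqrt(2)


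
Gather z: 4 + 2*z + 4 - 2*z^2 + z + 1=-2*z^2 + 3*z + 9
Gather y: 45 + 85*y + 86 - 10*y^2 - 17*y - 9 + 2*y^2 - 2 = -8*y^2 + 68*y + 120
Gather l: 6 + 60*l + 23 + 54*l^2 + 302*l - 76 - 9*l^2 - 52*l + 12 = 45*l^2 + 310*l - 35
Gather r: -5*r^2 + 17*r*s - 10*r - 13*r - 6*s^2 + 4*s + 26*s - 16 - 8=-5*r^2 + r*(17*s - 23) - 6*s^2 + 30*s - 24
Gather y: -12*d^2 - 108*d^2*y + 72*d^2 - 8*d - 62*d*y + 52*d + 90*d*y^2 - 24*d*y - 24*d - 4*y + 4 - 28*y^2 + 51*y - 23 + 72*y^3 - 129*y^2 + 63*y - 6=60*d^2 + 20*d + 72*y^3 + y^2*(90*d - 157) + y*(-108*d^2 - 86*d + 110) - 25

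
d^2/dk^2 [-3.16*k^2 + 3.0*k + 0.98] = -6.32000000000000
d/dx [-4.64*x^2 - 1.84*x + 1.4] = -9.28*x - 1.84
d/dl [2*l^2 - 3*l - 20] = 4*l - 3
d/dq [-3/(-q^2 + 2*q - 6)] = 6*(1 - q)/(q^2 - 2*q + 6)^2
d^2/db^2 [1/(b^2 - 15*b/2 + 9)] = 4*(-4*b^2 + 30*b + (4*b - 15)^2 - 36)/(2*b^2 - 15*b + 18)^3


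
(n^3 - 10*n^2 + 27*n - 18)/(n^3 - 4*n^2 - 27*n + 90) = (n - 1)/(n + 5)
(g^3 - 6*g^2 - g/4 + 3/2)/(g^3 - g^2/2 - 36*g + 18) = (g + 1/2)/(g + 6)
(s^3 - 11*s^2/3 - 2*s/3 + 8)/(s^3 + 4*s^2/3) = 1 - 5/s + 6/s^2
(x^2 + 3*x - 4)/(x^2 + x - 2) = (x + 4)/(x + 2)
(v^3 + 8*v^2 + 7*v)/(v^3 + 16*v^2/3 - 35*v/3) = 3*(v + 1)/(3*v - 5)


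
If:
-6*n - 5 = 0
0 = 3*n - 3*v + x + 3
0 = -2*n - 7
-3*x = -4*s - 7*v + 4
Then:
No Solution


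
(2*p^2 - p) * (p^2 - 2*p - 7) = 2*p^4 - 5*p^3 - 12*p^2 + 7*p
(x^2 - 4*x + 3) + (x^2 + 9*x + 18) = 2*x^2 + 5*x + 21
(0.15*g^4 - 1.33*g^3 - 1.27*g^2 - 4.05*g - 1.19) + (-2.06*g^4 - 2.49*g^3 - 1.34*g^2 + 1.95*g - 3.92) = -1.91*g^4 - 3.82*g^3 - 2.61*g^2 - 2.1*g - 5.11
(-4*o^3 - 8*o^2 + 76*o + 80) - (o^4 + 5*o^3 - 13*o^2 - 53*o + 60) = -o^4 - 9*o^3 + 5*o^2 + 129*o + 20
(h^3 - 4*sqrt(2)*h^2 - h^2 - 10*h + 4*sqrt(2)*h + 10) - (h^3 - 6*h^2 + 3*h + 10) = -4*sqrt(2)*h^2 + 5*h^2 - 13*h + 4*sqrt(2)*h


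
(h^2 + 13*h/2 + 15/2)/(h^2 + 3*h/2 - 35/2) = (2*h + 3)/(2*h - 7)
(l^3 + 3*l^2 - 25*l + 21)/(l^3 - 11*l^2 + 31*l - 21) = (l + 7)/(l - 7)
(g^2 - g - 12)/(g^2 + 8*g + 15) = (g - 4)/(g + 5)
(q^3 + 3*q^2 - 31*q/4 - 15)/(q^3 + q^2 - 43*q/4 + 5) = (2*q + 3)/(2*q - 1)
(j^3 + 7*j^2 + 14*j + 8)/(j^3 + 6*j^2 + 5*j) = (j^2 + 6*j + 8)/(j*(j + 5))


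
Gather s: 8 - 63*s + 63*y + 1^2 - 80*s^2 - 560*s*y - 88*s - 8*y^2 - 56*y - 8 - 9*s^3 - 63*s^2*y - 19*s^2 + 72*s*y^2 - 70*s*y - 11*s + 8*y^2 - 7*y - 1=-9*s^3 + s^2*(-63*y - 99) + s*(72*y^2 - 630*y - 162)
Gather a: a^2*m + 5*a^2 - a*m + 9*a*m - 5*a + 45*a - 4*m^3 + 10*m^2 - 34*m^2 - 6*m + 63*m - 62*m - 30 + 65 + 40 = a^2*(m + 5) + a*(8*m + 40) - 4*m^3 - 24*m^2 - 5*m + 75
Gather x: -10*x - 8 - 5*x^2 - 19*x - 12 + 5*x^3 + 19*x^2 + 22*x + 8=5*x^3 + 14*x^2 - 7*x - 12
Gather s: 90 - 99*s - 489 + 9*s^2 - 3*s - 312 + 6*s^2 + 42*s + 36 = 15*s^2 - 60*s - 675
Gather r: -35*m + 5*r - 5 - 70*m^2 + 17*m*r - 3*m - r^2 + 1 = -70*m^2 - 38*m - r^2 + r*(17*m + 5) - 4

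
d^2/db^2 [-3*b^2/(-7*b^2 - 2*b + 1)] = 6*(-14*b^3 + 21*b^2 + 1)/(343*b^6 + 294*b^5 - 63*b^4 - 76*b^3 + 9*b^2 + 6*b - 1)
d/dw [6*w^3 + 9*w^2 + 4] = 18*w*(w + 1)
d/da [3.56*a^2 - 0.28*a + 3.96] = 7.12*a - 0.28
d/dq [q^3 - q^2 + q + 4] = 3*q^2 - 2*q + 1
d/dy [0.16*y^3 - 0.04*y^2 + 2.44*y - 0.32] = 0.48*y^2 - 0.08*y + 2.44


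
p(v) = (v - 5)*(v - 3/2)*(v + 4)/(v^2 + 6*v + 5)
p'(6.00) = 0.64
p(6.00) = 0.58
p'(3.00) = 0.04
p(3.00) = -0.66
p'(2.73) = -0.08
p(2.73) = -0.65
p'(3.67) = 0.27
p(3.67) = -0.55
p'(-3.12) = -6.10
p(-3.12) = -8.28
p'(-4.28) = -31.39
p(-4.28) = 6.36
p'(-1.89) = -14.88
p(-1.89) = -17.81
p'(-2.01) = -11.85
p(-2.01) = -16.21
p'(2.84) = -0.03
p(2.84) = -0.66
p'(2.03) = -0.55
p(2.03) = -0.45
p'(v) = (-2*v - 6)*(v - 5)*(v - 3/2)*(v + 4)/(v^2 + 6*v + 5)^2 + (v - 5)*(v - 3/2)/(v^2 + 6*v + 5) + (v - 5)*(v + 4)/(v^2 + 6*v + 5) + (v - 3/2)*(v + 4)/(v^2 + 6*v + 5) = (2*v^4 + 24*v^3 + 37*v^2 - 170*v - 545)/(2*(v^4 + 12*v^3 + 46*v^2 + 60*v + 25))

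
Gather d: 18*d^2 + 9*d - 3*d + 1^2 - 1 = 18*d^2 + 6*d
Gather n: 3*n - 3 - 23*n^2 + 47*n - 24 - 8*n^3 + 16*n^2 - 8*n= -8*n^3 - 7*n^2 + 42*n - 27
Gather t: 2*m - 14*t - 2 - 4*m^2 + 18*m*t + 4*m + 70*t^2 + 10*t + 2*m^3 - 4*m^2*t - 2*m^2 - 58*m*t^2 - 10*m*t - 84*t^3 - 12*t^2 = 2*m^3 - 6*m^2 + 6*m - 84*t^3 + t^2*(58 - 58*m) + t*(-4*m^2 + 8*m - 4) - 2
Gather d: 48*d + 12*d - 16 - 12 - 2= 60*d - 30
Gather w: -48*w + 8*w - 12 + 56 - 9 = 35 - 40*w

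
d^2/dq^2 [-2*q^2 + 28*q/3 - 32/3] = -4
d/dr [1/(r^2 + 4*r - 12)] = 2*(-r - 2)/(r^2 + 4*r - 12)^2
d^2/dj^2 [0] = 0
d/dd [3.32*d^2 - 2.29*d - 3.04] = 6.64*d - 2.29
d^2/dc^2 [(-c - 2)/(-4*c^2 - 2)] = 2*(8*c^2*(c + 2) - (3*c + 2)*(2*c^2 + 1))/(2*c^2 + 1)^3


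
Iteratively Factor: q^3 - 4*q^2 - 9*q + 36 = (q - 3)*(q^2 - q - 12) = (q - 4)*(q - 3)*(q + 3)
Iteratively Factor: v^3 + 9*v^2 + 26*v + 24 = (v + 4)*(v^2 + 5*v + 6) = (v + 2)*(v + 4)*(v + 3)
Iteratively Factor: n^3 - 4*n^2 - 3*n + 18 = (n + 2)*(n^2 - 6*n + 9) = (n - 3)*(n + 2)*(n - 3)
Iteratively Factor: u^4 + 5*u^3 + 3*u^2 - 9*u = (u)*(u^3 + 5*u^2 + 3*u - 9) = u*(u + 3)*(u^2 + 2*u - 3) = u*(u - 1)*(u + 3)*(u + 3)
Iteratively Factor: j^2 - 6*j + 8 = (j - 2)*(j - 4)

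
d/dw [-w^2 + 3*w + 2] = 3 - 2*w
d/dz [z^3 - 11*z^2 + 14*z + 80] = 3*z^2 - 22*z + 14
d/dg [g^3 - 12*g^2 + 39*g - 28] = 3*g^2 - 24*g + 39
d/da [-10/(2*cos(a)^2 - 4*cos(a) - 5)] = 40*(1 - cos(a))*sin(a)/(4*cos(a) - cos(2*a) + 4)^2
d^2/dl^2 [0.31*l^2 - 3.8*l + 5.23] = 0.620000000000000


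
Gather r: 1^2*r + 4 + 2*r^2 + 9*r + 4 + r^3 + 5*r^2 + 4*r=r^3 + 7*r^2 + 14*r + 8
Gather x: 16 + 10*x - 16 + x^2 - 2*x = x^2 + 8*x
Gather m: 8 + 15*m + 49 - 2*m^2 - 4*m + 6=-2*m^2 + 11*m + 63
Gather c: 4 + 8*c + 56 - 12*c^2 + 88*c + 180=-12*c^2 + 96*c + 240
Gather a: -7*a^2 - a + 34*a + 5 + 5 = -7*a^2 + 33*a + 10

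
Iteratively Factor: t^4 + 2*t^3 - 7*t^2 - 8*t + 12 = (t - 1)*(t^3 + 3*t^2 - 4*t - 12) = (t - 1)*(t + 2)*(t^2 + t - 6) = (t - 2)*(t - 1)*(t + 2)*(t + 3)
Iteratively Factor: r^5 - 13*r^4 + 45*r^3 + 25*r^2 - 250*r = (r)*(r^4 - 13*r^3 + 45*r^2 + 25*r - 250) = r*(r - 5)*(r^3 - 8*r^2 + 5*r + 50) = r*(r - 5)*(r + 2)*(r^2 - 10*r + 25) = r*(r - 5)^2*(r + 2)*(r - 5)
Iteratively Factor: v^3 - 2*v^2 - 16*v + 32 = (v - 4)*(v^2 + 2*v - 8) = (v - 4)*(v + 4)*(v - 2)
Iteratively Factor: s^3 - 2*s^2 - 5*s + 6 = (s - 1)*(s^2 - s - 6) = (s - 1)*(s + 2)*(s - 3)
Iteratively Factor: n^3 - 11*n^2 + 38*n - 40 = (n - 2)*(n^2 - 9*n + 20) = (n - 4)*(n - 2)*(n - 5)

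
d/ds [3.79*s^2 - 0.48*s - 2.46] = 7.58*s - 0.48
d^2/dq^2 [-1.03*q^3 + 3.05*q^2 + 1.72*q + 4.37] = 6.1 - 6.18*q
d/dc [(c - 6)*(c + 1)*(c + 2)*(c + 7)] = 4*c^3 + 12*c^2 - 74*c - 124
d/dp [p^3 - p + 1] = 3*p^2 - 1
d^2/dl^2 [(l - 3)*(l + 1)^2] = 6*l - 2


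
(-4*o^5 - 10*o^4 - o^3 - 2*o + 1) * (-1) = 4*o^5 + 10*o^4 + o^3 + 2*o - 1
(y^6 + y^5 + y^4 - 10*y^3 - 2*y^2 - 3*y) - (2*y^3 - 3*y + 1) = y^6 + y^5 + y^4 - 12*y^3 - 2*y^2 - 1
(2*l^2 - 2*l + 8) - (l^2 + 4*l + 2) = l^2 - 6*l + 6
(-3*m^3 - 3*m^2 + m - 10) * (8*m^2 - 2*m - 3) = -24*m^5 - 18*m^4 + 23*m^3 - 73*m^2 + 17*m + 30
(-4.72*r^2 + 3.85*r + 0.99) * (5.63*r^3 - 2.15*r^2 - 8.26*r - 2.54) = -26.5736*r^5 + 31.8235*r^4 + 36.2834*r^3 - 21.9407*r^2 - 17.9564*r - 2.5146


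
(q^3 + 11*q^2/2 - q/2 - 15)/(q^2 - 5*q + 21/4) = 2*(q^2 + 7*q + 10)/(2*q - 7)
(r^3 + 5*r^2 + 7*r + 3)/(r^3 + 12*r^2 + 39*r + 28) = (r^2 + 4*r + 3)/(r^2 + 11*r + 28)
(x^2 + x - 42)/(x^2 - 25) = (x^2 + x - 42)/(x^2 - 25)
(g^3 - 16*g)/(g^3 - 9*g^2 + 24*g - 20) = g*(g^2 - 16)/(g^3 - 9*g^2 + 24*g - 20)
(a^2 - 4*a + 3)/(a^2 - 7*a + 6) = (a - 3)/(a - 6)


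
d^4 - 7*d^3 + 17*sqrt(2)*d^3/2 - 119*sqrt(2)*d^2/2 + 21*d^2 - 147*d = d*(d - 7)*(d + 3*sqrt(2)/2)*(d + 7*sqrt(2))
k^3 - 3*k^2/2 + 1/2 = (k - 1)^2*(k + 1/2)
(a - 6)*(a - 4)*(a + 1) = a^3 - 9*a^2 + 14*a + 24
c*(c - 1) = c^2 - c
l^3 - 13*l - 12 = (l - 4)*(l + 1)*(l + 3)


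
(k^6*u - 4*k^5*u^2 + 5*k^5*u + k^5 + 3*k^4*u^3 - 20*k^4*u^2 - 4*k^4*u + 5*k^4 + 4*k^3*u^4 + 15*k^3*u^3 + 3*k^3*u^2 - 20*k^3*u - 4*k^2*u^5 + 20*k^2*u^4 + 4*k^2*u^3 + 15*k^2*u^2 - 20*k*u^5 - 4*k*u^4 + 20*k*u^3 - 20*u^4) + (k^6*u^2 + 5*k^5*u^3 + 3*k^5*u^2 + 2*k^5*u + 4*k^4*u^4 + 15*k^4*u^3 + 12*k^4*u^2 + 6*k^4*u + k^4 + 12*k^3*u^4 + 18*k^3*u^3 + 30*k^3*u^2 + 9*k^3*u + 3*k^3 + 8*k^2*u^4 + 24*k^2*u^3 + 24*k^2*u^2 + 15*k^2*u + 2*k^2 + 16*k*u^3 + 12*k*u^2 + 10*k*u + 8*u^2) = k^6*u^2 + k^6*u + 5*k^5*u^3 - k^5*u^2 + 7*k^5*u + k^5 + 4*k^4*u^4 + 18*k^4*u^3 - 8*k^4*u^2 + 2*k^4*u + 6*k^4 + 16*k^3*u^4 + 33*k^3*u^3 + 33*k^3*u^2 - 11*k^3*u + 3*k^3 - 4*k^2*u^5 + 28*k^2*u^4 + 28*k^2*u^3 + 39*k^2*u^2 + 15*k^2*u + 2*k^2 - 20*k*u^5 - 4*k*u^4 + 36*k*u^3 + 12*k*u^2 + 10*k*u - 20*u^4 + 8*u^2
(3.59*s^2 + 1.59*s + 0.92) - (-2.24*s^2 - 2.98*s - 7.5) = 5.83*s^2 + 4.57*s + 8.42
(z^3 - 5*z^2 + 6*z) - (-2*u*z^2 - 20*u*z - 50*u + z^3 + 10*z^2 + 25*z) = 2*u*z^2 + 20*u*z + 50*u - 15*z^2 - 19*z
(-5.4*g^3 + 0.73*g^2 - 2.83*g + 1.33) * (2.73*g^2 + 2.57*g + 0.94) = -14.742*g^5 - 11.8851*g^4 - 10.9258*g^3 - 2.956*g^2 + 0.7579*g + 1.2502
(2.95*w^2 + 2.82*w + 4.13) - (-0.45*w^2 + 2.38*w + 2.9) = 3.4*w^2 + 0.44*w + 1.23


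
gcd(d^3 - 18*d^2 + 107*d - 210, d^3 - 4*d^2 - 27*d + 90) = d - 6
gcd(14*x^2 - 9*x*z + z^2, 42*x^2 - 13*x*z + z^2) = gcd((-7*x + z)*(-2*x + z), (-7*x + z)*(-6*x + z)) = 7*x - z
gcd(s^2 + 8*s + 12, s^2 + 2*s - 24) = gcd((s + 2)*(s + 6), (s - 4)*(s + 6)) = s + 6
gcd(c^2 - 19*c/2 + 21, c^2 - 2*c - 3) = 1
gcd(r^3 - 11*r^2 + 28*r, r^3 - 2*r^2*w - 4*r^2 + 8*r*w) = r^2 - 4*r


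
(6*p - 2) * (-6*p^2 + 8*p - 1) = -36*p^3 + 60*p^2 - 22*p + 2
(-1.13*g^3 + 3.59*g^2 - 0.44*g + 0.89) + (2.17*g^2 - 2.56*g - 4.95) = -1.13*g^3 + 5.76*g^2 - 3.0*g - 4.06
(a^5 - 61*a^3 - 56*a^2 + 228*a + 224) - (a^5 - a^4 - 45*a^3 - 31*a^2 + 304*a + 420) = a^4 - 16*a^3 - 25*a^2 - 76*a - 196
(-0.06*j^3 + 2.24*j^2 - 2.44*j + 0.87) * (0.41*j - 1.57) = -0.0246*j^4 + 1.0126*j^3 - 4.5172*j^2 + 4.1875*j - 1.3659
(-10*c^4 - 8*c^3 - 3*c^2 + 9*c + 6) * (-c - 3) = 10*c^5 + 38*c^4 + 27*c^3 - 33*c - 18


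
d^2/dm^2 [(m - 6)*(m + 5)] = 2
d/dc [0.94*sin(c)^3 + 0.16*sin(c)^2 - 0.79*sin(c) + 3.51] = (2.82*sin(c)^2 + 0.32*sin(c) - 0.79)*cos(c)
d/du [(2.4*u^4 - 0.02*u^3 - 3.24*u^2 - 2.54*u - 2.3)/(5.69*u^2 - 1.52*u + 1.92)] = (27.312*u^5 - 11.0578*u^4 + 18.4928*u^3 + 19.2622*u^2 + 13.7324*u - 8.3728)/(32.3761*u^4 - 17.2976*u^3 + 24.16*u^2 - 5.8368*u + 3.6864)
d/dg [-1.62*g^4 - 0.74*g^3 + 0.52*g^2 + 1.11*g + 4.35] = -6.48*g^3 - 2.22*g^2 + 1.04*g + 1.11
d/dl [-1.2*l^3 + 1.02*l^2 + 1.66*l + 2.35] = -3.6*l^2 + 2.04*l + 1.66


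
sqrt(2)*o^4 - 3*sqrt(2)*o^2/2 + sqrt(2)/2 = (o - 1)*(o + 1)*(o - sqrt(2)/2)*(sqrt(2)*o + 1)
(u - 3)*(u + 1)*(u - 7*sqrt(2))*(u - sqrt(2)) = u^4 - 8*sqrt(2)*u^3 - 2*u^3 + 11*u^2 + 16*sqrt(2)*u^2 - 28*u + 24*sqrt(2)*u - 42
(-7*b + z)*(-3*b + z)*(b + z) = 21*b^3 + 11*b^2*z - 9*b*z^2 + z^3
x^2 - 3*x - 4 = (x - 4)*(x + 1)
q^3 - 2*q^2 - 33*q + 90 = (q - 5)*(q - 3)*(q + 6)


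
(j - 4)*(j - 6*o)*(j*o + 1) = j^3*o - 6*j^2*o^2 - 4*j^2*o + j^2 + 24*j*o^2 - 6*j*o - 4*j + 24*o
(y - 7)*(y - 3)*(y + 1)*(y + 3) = y^4 - 6*y^3 - 16*y^2 + 54*y + 63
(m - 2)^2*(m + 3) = m^3 - m^2 - 8*m + 12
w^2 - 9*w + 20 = (w - 5)*(w - 4)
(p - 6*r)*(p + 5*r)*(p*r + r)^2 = p^4*r^2 - p^3*r^3 + 2*p^3*r^2 - 30*p^2*r^4 - 2*p^2*r^3 + p^2*r^2 - 60*p*r^4 - p*r^3 - 30*r^4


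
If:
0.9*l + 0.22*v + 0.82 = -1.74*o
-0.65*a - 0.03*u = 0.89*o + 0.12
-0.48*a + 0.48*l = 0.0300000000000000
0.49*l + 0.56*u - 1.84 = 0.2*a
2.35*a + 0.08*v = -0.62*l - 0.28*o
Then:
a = 0.07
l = 0.13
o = -0.29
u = 3.20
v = -1.95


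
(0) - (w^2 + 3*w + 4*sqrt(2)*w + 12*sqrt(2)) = -w^2 - 4*sqrt(2)*w - 3*w - 12*sqrt(2)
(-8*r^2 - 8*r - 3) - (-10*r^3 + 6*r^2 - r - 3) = 10*r^3 - 14*r^2 - 7*r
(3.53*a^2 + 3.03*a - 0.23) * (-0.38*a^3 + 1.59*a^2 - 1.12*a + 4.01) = -1.3414*a^5 + 4.4613*a^4 + 0.9515*a^3 + 10.396*a^2 + 12.4079*a - 0.9223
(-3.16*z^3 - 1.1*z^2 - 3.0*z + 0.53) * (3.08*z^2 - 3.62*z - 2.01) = -9.7328*z^5 + 8.0512*z^4 + 1.0936*z^3 + 14.7034*z^2 + 4.1114*z - 1.0653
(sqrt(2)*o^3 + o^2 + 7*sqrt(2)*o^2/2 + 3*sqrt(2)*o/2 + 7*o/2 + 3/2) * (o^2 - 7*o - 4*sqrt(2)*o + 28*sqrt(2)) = sqrt(2)*o^5 - 7*o^4 - 7*sqrt(2)*o^4/2 - 27*sqrt(2)*o^3 + 49*o^3/2 + 7*sqrt(2)*o^2/2 + 161*o^2 + 147*o/2 + 92*sqrt(2)*o + 42*sqrt(2)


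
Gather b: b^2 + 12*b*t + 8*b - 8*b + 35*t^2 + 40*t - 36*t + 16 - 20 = b^2 + 12*b*t + 35*t^2 + 4*t - 4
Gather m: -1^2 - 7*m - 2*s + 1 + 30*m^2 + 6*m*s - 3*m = 30*m^2 + m*(6*s - 10) - 2*s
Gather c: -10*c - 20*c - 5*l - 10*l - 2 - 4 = -30*c - 15*l - 6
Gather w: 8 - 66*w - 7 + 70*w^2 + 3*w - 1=70*w^2 - 63*w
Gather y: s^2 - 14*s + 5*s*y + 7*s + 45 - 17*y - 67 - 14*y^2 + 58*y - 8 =s^2 - 7*s - 14*y^2 + y*(5*s + 41) - 30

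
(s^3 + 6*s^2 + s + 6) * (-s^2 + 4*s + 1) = -s^5 - 2*s^4 + 24*s^3 + 4*s^2 + 25*s + 6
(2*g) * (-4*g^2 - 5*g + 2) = -8*g^3 - 10*g^2 + 4*g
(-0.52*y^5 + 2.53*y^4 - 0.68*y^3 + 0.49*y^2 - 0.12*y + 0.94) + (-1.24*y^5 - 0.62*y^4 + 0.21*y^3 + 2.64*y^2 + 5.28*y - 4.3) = -1.76*y^5 + 1.91*y^4 - 0.47*y^3 + 3.13*y^2 + 5.16*y - 3.36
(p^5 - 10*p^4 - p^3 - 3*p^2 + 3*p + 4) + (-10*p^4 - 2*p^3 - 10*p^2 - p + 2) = p^5 - 20*p^4 - 3*p^3 - 13*p^2 + 2*p + 6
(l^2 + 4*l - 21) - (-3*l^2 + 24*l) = 4*l^2 - 20*l - 21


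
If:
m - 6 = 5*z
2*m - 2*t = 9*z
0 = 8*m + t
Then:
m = -2/3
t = 16/3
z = -4/3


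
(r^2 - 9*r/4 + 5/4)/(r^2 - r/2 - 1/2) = (4*r - 5)/(2*(2*r + 1))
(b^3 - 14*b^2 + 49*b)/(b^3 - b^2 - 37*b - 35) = b*(b - 7)/(b^2 + 6*b + 5)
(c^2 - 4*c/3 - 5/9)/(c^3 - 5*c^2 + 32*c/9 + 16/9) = (3*c - 5)/(3*c^2 - 16*c + 16)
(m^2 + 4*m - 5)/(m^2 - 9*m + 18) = (m^2 + 4*m - 5)/(m^2 - 9*m + 18)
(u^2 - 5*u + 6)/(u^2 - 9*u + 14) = (u - 3)/(u - 7)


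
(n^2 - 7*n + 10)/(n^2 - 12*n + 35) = (n - 2)/(n - 7)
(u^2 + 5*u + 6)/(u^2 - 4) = (u + 3)/(u - 2)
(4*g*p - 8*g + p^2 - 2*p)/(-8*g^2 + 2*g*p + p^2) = (p - 2)/(-2*g + p)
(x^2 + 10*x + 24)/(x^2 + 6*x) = (x + 4)/x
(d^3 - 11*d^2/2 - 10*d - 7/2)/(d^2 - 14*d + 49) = (2*d^2 + 3*d + 1)/(2*(d - 7))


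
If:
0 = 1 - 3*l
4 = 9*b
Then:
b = 4/9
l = 1/3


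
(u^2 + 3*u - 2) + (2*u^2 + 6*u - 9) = 3*u^2 + 9*u - 11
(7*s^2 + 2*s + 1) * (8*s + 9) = 56*s^3 + 79*s^2 + 26*s + 9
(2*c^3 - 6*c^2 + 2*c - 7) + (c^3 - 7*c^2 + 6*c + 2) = 3*c^3 - 13*c^2 + 8*c - 5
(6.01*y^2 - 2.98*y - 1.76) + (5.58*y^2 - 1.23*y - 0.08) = 11.59*y^2 - 4.21*y - 1.84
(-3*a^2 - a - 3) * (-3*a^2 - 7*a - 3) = 9*a^4 + 24*a^3 + 25*a^2 + 24*a + 9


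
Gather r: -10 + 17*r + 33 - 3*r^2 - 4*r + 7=-3*r^2 + 13*r + 30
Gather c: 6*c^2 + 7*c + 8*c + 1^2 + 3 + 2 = 6*c^2 + 15*c + 6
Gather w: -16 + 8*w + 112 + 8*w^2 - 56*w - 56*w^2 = -48*w^2 - 48*w + 96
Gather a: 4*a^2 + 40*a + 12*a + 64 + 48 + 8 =4*a^2 + 52*a + 120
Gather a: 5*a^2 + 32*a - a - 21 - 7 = 5*a^2 + 31*a - 28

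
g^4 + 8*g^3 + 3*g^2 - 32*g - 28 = (g - 2)*(g + 1)*(g + 2)*(g + 7)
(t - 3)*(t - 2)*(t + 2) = t^3 - 3*t^2 - 4*t + 12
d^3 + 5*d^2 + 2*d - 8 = (d - 1)*(d + 2)*(d + 4)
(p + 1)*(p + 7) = p^2 + 8*p + 7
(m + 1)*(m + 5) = m^2 + 6*m + 5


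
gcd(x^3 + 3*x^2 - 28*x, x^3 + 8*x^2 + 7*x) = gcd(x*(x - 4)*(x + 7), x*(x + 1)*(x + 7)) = x^2 + 7*x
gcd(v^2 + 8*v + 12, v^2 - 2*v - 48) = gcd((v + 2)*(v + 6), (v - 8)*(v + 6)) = v + 6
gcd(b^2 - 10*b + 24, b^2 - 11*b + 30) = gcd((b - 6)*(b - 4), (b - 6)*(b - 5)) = b - 6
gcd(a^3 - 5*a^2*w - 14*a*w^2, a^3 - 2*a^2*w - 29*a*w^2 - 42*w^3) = -a^2 + 5*a*w + 14*w^2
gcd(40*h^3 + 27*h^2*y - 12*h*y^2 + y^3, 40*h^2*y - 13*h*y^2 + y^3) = 40*h^2 - 13*h*y + y^2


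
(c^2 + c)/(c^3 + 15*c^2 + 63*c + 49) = c/(c^2 + 14*c + 49)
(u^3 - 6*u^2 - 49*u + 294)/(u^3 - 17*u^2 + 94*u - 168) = (u + 7)/(u - 4)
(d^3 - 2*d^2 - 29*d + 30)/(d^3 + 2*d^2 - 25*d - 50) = (d^2 - 7*d + 6)/(d^2 - 3*d - 10)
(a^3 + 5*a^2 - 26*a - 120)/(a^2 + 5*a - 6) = (a^2 - a - 20)/(a - 1)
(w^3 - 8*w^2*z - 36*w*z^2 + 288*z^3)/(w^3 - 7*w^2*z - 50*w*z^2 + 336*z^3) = (w + 6*z)/(w + 7*z)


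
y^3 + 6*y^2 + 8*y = y*(y + 2)*(y + 4)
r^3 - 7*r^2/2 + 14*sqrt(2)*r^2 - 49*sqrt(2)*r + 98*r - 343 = (r - 7/2)*(r + 7*sqrt(2))^2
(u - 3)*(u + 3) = u^2 - 9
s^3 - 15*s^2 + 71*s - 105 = (s - 7)*(s - 5)*(s - 3)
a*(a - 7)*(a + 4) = a^3 - 3*a^2 - 28*a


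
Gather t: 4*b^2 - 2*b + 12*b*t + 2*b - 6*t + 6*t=4*b^2 + 12*b*t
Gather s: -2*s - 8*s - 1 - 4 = -10*s - 5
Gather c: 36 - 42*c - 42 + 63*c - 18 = 21*c - 24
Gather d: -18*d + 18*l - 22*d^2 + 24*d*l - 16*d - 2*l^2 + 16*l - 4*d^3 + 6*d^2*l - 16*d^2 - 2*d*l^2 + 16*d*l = -4*d^3 + d^2*(6*l - 38) + d*(-2*l^2 + 40*l - 34) - 2*l^2 + 34*l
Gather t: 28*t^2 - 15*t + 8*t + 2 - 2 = 28*t^2 - 7*t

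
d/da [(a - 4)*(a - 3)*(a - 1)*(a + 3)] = 4*a^3 - 15*a^2 - 10*a + 45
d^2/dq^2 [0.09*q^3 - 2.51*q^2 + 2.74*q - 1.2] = 0.54*q - 5.02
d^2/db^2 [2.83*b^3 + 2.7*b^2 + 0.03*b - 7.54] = 16.98*b + 5.4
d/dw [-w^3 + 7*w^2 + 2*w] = -3*w^2 + 14*w + 2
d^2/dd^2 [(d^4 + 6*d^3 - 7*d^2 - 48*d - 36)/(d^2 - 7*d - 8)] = 2*(d^3 - 24*d^2 + 192*d + 188)/(d^3 - 24*d^2 + 192*d - 512)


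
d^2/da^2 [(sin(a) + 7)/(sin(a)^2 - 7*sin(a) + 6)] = (-sin(a)^4 - 36*sin(a)^3 + 149*sin(a)^2 - 26*sin(a) - 686)/((sin(a) - 6)^3*(sin(a) - 1)^2)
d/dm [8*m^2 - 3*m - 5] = 16*m - 3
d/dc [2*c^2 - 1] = 4*c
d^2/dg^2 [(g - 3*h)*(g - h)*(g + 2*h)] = 6*g - 4*h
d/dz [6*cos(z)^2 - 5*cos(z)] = (5 - 12*cos(z))*sin(z)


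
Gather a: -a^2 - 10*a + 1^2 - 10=-a^2 - 10*a - 9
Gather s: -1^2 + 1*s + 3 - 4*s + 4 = 6 - 3*s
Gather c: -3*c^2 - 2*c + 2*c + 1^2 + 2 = 3 - 3*c^2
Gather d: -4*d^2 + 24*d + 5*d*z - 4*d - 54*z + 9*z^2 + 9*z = -4*d^2 + d*(5*z + 20) + 9*z^2 - 45*z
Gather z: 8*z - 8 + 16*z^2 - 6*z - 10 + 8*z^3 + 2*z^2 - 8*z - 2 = 8*z^3 + 18*z^2 - 6*z - 20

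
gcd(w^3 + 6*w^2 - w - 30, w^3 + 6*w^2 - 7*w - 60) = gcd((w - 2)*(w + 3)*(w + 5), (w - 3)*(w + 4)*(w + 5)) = w + 5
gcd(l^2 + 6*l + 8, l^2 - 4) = l + 2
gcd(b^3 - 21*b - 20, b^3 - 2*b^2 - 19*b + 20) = b^2 - b - 20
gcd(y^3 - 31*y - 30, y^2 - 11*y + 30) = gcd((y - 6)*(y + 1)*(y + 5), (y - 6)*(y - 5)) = y - 6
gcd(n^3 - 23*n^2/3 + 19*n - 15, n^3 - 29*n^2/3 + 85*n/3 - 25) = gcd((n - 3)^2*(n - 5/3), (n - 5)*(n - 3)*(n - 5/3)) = n^2 - 14*n/3 + 5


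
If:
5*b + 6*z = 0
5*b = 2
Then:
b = 2/5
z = -1/3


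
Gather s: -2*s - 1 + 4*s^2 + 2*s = 4*s^2 - 1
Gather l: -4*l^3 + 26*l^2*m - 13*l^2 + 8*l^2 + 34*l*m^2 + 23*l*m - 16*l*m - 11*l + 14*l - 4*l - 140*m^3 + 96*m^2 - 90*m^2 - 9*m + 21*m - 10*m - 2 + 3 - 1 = -4*l^3 + l^2*(26*m - 5) + l*(34*m^2 + 7*m - 1) - 140*m^3 + 6*m^2 + 2*m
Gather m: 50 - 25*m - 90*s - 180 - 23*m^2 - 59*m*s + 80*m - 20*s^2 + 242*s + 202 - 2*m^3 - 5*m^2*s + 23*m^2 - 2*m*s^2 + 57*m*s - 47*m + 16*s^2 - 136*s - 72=-2*m^3 - 5*m^2*s + m*(-2*s^2 - 2*s + 8) - 4*s^2 + 16*s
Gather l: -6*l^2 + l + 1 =-6*l^2 + l + 1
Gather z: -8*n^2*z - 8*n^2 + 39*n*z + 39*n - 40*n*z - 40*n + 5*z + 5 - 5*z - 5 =-8*n^2 - n + z*(-8*n^2 - n)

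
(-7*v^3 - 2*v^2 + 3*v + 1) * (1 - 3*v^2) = 21*v^5 + 6*v^4 - 16*v^3 - 5*v^2 + 3*v + 1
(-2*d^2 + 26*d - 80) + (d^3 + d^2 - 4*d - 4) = d^3 - d^2 + 22*d - 84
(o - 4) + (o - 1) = 2*o - 5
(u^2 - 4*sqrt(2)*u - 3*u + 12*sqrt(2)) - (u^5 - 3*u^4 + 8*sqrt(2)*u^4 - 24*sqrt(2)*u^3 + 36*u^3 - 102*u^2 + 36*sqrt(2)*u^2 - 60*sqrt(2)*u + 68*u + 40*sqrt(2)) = -u^5 - 8*sqrt(2)*u^4 + 3*u^4 - 36*u^3 + 24*sqrt(2)*u^3 - 36*sqrt(2)*u^2 + 103*u^2 - 71*u + 56*sqrt(2)*u - 28*sqrt(2)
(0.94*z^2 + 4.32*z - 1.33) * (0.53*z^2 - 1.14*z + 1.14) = 0.4982*z^4 + 1.218*z^3 - 4.5581*z^2 + 6.441*z - 1.5162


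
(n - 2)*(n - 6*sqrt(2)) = n^2 - 6*sqrt(2)*n - 2*n + 12*sqrt(2)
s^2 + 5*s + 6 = (s + 2)*(s + 3)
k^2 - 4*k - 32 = (k - 8)*(k + 4)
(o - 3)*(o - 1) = o^2 - 4*o + 3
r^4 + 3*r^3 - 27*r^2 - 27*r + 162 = (r - 3)^2*(r + 3)*(r + 6)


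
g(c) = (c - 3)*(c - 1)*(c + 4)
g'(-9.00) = 230.00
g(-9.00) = -600.00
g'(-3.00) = 14.00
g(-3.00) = 24.00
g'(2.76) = 9.85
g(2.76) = -2.86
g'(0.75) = -11.31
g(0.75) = 2.67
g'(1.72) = -4.12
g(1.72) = -5.27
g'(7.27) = 145.56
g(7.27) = 301.73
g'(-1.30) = -7.93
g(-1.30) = 26.70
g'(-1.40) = -7.12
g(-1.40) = 27.46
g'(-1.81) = -3.17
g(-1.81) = 29.60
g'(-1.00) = -10.00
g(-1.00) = 24.00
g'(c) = (c - 3)*(c - 1) + (c - 3)*(c + 4) + (c - 1)*(c + 4)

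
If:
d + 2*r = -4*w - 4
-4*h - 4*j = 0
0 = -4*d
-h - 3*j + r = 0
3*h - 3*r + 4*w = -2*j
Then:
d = 0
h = 4/11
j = -4/11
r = -8/11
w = -7/11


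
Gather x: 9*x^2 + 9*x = 9*x^2 + 9*x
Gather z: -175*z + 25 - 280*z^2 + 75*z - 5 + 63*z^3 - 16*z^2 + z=63*z^3 - 296*z^2 - 99*z + 20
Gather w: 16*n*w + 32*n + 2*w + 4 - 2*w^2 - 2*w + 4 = 16*n*w + 32*n - 2*w^2 + 8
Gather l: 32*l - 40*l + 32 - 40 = -8*l - 8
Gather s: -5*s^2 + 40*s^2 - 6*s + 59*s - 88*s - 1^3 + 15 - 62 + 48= 35*s^2 - 35*s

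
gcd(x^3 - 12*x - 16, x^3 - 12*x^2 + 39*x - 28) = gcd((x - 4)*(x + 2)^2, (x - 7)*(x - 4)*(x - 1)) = x - 4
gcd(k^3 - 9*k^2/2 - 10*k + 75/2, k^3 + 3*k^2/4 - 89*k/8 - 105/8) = k + 3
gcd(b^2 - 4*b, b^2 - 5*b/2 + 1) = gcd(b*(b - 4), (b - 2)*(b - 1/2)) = 1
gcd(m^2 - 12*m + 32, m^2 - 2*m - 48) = m - 8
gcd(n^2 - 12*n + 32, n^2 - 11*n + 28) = n - 4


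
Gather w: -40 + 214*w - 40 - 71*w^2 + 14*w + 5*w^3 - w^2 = 5*w^3 - 72*w^2 + 228*w - 80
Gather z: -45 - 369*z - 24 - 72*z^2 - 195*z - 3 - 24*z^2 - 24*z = -96*z^2 - 588*z - 72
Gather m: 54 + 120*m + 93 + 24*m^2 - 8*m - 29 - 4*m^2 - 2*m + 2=20*m^2 + 110*m + 120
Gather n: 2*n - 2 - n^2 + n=-n^2 + 3*n - 2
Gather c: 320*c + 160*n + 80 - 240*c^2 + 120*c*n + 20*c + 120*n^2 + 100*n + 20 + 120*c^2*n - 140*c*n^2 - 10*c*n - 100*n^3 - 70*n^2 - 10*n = c^2*(120*n - 240) + c*(-140*n^2 + 110*n + 340) - 100*n^3 + 50*n^2 + 250*n + 100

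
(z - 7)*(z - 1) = z^2 - 8*z + 7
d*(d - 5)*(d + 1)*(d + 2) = d^4 - 2*d^3 - 13*d^2 - 10*d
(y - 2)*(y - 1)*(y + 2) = y^3 - y^2 - 4*y + 4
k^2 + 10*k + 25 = (k + 5)^2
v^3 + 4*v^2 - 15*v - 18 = (v - 3)*(v + 1)*(v + 6)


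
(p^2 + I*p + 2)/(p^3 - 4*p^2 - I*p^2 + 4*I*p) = (p + 2*I)/(p*(p - 4))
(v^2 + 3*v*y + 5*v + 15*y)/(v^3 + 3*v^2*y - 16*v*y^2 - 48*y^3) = (-v - 5)/(-v^2 + 16*y^2)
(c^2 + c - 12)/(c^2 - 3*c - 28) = (c - 3)/(c - 7)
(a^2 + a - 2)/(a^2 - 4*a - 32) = (-a^2 - a + 2)/(-a^2 + 4*a + 32)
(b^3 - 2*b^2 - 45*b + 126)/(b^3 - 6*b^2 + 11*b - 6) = (b^2 + b - 42)/(b^2 - 3*b + 2)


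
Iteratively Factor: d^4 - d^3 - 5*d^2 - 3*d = (d + 1)*(d^3 - 2*d^2 - 3*d) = d*(d + 1)*(d^2 - 2*d - 3) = d*(d + 1)^2*(d - 3)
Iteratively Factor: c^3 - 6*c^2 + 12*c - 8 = (c - 2)*(c^2 - 4*c + 4) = (c - 2)^2*(c - 2)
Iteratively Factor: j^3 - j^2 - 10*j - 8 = (j + 1)*(j^2 - 2*j - 8) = (j + 1)*(j + 2)*(j - 4)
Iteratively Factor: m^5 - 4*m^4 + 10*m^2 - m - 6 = (m - 3)*(m^4 - m^3 - 3*m^2 + m + 2) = (m - 3)*(m + 1)*(m^3 - 2*m^2 - m + 2) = (m - 3)*(m - 1)*(m + 1)*(m^2 - m - 2) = (m - 3)*(m - 1)*(m + 1)^2*(m - 2)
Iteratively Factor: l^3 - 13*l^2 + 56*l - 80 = (l - 4)*(l^2 - 9*l + 20) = (l - 4)^2*(l - 5)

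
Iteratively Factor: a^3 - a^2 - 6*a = (a)*(a^2 - a - 6) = a*(a + 2)*(a - 3)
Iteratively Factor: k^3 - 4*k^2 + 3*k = (k)*(k^2 - 4*k + 3) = k*(k - 1)*(k - 3)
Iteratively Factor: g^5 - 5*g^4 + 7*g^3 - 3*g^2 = (g - 3)*(g^4 - 2*g^3 + g^2) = g*(g - 3)*(g^3 - 2*g^2 + g) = g*(g - 3)*(g - 1)*(g^2 - g) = g*(g - 3)*(g - 1)^2*(g)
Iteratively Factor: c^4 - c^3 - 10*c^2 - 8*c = (c + 1)*(c^3 - 2*c^2 - 8*c) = (c + 1)*(c + 2)*(c^2 - 4*c) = c*(c + 1)*(c + 2)*(c - 4)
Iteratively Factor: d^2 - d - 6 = (d + 2)*(d - 3)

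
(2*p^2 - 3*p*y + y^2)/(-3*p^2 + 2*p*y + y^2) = (-2*p + y)/(3*p + y)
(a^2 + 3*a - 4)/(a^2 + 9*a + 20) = (a - 1)/(a + 5)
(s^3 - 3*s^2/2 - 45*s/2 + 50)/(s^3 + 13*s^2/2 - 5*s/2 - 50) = (s - 4)/(s + 4)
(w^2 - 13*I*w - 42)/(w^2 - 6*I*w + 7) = (w - 6*I)/(w + I)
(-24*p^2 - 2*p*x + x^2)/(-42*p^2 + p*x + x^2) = (4*p + x)/(7*p + x)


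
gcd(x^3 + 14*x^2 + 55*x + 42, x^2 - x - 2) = x + 1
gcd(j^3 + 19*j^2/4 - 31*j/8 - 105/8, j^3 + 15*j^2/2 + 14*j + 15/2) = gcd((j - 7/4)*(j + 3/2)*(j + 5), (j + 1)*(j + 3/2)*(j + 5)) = j^2 + 13*j/2 + 15/2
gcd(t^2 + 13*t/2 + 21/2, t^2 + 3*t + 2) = 1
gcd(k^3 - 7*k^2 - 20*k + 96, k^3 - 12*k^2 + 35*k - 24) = k^2 - 11*k + 24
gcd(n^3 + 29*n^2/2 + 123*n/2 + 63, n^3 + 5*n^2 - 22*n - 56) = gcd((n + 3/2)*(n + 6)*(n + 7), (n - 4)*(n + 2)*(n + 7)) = n + 7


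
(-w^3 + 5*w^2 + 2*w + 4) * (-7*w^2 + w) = 7*w^5 - 36*w^4 - 9*w^3 - 26*w^2 + 4*w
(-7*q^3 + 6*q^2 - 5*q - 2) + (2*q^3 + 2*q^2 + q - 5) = -5*q^3 + 8*q^2 - 4*q - 7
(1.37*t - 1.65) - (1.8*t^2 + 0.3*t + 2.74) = -1.8*t^2 + 1.07*t - 4.39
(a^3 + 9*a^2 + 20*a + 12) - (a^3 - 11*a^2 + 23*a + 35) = 20*a^2 - 3*a - 23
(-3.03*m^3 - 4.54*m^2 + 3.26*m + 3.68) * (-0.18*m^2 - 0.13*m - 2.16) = 0.5454*m^5 + 1.2111*m^4 + 6.5482*m^3 + 8.7202*m^2 - 7.52*m - 7.9488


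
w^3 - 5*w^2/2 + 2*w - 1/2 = (w - 1)^2*(w - 1/2)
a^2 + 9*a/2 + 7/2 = (a + 1)*(a + 7/2)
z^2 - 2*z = z*(z - 2)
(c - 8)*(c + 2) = c^2 - 6*c - 16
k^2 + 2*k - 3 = (k - 1)*(k + 3)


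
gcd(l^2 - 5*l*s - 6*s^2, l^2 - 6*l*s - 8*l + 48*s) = -l + 6*s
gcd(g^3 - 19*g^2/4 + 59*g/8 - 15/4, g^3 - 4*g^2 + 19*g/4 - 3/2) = g^2 - 7*g/2 + 3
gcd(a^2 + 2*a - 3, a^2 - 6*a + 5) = a - 1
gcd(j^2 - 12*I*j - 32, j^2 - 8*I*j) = j - 8*I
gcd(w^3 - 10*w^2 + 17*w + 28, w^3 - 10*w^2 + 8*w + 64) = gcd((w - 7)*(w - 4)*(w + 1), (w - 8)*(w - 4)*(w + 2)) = w - 4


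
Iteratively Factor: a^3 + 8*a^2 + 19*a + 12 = (a + 3)*(a^2 + 5*a + 4) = (a + 3)*(a + 4)*(a + 1)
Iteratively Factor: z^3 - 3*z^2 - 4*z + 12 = (z - 2)*(z^2 - z - 6) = (z - 2)*(z + 2)*(z - 3)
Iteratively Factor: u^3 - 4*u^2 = (u - 4)*(u^2) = u*(u - 4)*(u)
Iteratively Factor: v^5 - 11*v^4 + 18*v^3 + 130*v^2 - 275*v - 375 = (v - 5)*(v^4 - 6*v^3 - 12*v^2 + 70*v + 75) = (v - 5)^2*(v^3 - v^2 - 17*v - 15) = (v - 5)^2*(v + 1)*(v^2 - 2*v - 15) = (v - 5)^3*(v + 1)*(v + 3)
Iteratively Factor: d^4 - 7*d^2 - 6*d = (d - 3)*(d^3 + 3*d^2 + 2*d) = (d - 3)*(d + 1)*(d^2 + 2*d) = (d - 3)*(d + 1)*(d + 2)*(d)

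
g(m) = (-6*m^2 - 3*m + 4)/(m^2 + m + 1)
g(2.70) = -4.35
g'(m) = (-12*m - 3)/(m^2 + m + 1) + (-2*m - 1)*(-6*m^2 - 3*m + 4)/(m^2 + m + 1)^2 = (-3*m^2 - 20*m - 7)/(m^4 + 2*m^3 + 3*m^2 + 2*m + 1)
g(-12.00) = -6.20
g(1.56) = -3.06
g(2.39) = -4.11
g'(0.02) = -7.11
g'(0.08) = -7.30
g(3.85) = -4.90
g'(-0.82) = 10.16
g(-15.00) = -6.17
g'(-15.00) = -0.00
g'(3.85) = -0.33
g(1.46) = -2.87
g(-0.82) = 2.85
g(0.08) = 3.43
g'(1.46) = -2.02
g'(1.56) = -1.82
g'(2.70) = -0.69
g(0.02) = 3.86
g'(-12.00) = -0.01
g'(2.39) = -0.87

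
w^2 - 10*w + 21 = (w - 7)*(w - 3)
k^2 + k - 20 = (k - 4)*(k + 5)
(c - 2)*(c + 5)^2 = c^3 + 8*c^2 + 5*c - 50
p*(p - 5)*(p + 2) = p^3 - 3*p^2 - 10*p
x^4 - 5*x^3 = x^3*(x - 5)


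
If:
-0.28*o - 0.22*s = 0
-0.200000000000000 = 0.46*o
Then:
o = -0.43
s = 0.55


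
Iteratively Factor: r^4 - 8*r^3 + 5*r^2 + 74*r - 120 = (r - 2)*(r^3 - 6*r^2 - 7*r + 60) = (r - 4)*(r - 2)*(r^2 - 2*r - 15) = (r - 4)*(r - 2)*(r + 3)*(r - 5)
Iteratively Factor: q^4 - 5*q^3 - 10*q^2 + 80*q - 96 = (q - 3)*(q^3 - 2*q^2 - 16*q + 32) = (q - 3)*(q + 4)*(q^2 - 6*q + 8) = (q - 3)*(q - 2)*(q + 4)*(q - 4)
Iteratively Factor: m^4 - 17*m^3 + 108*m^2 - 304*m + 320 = (m - 4)*(m^3 - 13*m^2 + 56*m - 80) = (m - 4)^2*(m^2 - 9*m + 20) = (m - 5)*(m - 4)^2*(m - 4)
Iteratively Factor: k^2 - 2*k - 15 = (k - 5)*(k + 3)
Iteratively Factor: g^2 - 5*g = (g - 5)*(g)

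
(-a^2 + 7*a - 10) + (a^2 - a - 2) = 6*a - 12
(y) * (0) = 0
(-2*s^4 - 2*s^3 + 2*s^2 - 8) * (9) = -18*s^4 - 18*s^3 + 18*s^2 - 72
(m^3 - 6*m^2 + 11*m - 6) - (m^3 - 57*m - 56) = -6*m^2 + 68*m + 50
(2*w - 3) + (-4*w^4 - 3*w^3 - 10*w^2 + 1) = -4*w^4 - 3*w^3 - 10*w^2 + 2*w - 2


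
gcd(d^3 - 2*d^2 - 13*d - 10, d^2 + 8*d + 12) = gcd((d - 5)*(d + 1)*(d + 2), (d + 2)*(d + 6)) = d + 2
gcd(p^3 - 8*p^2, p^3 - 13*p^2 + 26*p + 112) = p - 8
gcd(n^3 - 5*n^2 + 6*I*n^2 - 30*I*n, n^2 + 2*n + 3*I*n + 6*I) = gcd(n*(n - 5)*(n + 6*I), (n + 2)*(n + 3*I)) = 1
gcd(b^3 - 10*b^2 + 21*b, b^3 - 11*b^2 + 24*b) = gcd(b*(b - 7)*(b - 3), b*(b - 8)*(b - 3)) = b^2 - 3*b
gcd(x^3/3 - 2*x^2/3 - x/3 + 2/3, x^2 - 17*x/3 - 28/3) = 1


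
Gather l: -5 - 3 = -8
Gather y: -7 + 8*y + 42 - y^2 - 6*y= -y^2 + 2*y + 35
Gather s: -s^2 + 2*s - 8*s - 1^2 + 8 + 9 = -s^2 - 6*s + 16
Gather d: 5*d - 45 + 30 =5*d - 15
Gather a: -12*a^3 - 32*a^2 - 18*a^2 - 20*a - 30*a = -12*a^3 - 50*a^2 - 50*a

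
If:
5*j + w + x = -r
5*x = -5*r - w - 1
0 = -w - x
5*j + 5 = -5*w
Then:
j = 5/21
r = -25/21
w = -26/21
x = 26/21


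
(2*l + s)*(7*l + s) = 14*l^2 + 9*l*s + s^2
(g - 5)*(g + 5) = g^2 - 25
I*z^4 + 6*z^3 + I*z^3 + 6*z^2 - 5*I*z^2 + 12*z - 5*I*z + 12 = (z - 4*I)*(z - 3*I)*(z + I)*(I*z + I)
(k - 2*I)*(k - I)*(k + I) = k^3 - 2*I*k^2 + k - 2*I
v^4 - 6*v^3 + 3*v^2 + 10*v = v*(v - 5)*(v - 2)*(v + 1)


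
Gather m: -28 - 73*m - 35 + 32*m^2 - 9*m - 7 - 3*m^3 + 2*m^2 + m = -3*m^3 + 34*m^2 - 81*m - 70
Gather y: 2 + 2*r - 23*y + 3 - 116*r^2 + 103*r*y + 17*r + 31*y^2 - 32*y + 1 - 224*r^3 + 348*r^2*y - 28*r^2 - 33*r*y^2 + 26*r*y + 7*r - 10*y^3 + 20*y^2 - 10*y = -224*r^3 - 144*r^2 + 26*r - 10*y^3 + y^2*(51 - 33*r) + y*(348*r^2 + 129*r - 65) + 6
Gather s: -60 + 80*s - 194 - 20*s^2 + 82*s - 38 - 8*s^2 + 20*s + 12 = -28*s^2 + 182*s - 280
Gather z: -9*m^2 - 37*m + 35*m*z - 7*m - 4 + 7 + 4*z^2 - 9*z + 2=-9*m^2 - 44*m + 4*z^2 + z*(35*m - 9) + 5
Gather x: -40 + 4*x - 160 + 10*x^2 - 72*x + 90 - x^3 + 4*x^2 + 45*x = -x^3 + 14*x^2 - 23*x - 110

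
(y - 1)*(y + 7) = y^2 + 6*y - 7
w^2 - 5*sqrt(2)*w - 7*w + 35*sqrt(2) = (w - 7)*(w - 5*sqrt(2))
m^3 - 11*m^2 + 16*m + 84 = (m - 7)*(m - 6)*(m + 2)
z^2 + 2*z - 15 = (z - 3)*(z + 5)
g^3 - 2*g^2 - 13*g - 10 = (g - 5)*(g + 1)*(g + 2)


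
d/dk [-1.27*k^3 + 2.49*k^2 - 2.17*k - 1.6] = -3.81*k^2 + 4.98*k - 2.17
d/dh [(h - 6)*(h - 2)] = 2*h - 8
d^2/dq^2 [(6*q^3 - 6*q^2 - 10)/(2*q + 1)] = 4*(12*q^3 + 18*q^2 + 9*q - 23)/(8*q^3 + 12*q^2 + 6*q + 1)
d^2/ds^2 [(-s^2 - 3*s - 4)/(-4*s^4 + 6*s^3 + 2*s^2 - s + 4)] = 4*s*(24*s^7 + 108*s^6 + 54*s^5 - 606*s^4 + 429*s^3 + 380*s^2 - 48*s - 192)/(64*s^12 - 288*s^11 + 336*s^10 + 120*s^9 - 504*s^8 + 564*s^7 - 164*s^6 - 390*s^5 + 282*s^4 - 239*s^3 - 108*s^2 + 48*s - 64)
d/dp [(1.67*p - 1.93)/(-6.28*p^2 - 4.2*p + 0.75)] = (10.4876*p^2 - 24.2408*p - 6.8535)/(39.4384*p^4 + 52.752*p^3 + 8.22*p^2 - 6.3*p + 0.5625)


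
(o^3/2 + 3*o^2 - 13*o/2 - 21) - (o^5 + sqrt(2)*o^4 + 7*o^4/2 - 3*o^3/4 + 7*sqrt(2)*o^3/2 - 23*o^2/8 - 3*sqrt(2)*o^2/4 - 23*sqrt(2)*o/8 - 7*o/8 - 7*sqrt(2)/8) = -o^5 - 7*o^4/2 - sqrt(2)*o^4 - 7*sqrt(2)*o^3/2 + 5*o^3/4 + 3*sqrt(2)*o^2/4 + 47*o^2/8 - 45*o/8 + 23*sqrt(2)*o/8 - 21 + 7*sqrt(2)/8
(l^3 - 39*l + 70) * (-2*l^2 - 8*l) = -2*l^5 - 8*l^4 + 78*l^3 + 172*l^2 - 560*l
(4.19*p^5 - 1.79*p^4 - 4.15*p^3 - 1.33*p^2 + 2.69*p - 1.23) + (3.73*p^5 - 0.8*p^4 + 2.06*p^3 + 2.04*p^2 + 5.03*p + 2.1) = 7.92*p^5 - 2.59*p^4 - 2.09*p^3 + 0.71*p^2 + 7.72*p + 0.87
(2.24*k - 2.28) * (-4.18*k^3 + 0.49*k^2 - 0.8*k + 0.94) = -9.3632*k^4 + 10.628*k^3 - 2.9092*k^2 + 3.9296*k - 2.1432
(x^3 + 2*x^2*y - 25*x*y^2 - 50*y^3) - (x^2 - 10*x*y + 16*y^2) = x^3 + 2*x^2*y - x^2 - 25*x*y^2 + 10*x*y - 50*y^3 - 16*y^2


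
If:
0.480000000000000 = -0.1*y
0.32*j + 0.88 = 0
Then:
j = -2.75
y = -4.80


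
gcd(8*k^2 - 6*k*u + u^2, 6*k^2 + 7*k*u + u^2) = 1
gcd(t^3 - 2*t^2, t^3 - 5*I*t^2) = t^2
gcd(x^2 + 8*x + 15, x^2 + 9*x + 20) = x + 5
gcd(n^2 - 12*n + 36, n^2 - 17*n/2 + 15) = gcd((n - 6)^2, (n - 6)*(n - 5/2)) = n - 6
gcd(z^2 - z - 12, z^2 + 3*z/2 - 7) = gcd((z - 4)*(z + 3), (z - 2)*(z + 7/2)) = 1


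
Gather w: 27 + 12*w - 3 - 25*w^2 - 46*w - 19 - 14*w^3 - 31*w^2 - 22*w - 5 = -14*w^3 - 56*w^2 - 56*w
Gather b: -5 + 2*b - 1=2*b - 6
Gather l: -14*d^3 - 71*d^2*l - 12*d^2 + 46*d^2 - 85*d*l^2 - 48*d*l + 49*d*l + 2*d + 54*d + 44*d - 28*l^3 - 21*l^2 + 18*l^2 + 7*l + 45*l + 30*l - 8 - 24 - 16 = -14*d^3 + 34*d^2 + 100*d - 28*l^3 + l^2*(-85*d - 3) + l*(-71*d^2 + d + 82) - 48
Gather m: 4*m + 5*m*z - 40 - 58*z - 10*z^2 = m*(5*z + 4) - 10*z^2 - 58*z - 40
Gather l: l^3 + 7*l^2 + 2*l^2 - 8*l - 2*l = l^3 + 9*l^2 - 10*l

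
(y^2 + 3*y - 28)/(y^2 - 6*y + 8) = (y + 7)/(y - 2)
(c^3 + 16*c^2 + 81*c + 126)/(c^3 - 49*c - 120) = (c^2 + 13*c + 42)/(c^2 - 3*c - 40)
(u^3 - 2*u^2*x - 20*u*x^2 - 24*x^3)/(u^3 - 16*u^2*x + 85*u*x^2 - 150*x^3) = (u^2 + 4*u*x + 4*x^2)/(u^2 - 10*u*x + 25*x^2)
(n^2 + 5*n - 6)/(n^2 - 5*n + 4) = (n + 6)/(n - 4)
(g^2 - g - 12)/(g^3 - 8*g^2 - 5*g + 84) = 1/(g - 7)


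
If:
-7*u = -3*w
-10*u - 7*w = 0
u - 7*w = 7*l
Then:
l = 0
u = 0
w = 0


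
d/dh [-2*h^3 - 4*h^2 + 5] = 2*h*(-3*h - 4)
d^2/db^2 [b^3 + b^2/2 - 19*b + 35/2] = 6*b + 1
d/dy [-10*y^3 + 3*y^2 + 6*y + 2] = -30*y^2 + 6*y + 6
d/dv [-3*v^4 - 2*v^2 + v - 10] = -12*v^3 - 4*v + 1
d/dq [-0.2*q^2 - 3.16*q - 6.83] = -0.4*q - 3.16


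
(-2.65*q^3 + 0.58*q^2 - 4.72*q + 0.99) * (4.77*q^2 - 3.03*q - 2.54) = -12.6405*q^5 + 10.7961*q^4 - 17.5408*q^3 + 17.5507*q^2 + 8.9891*q - 2.5146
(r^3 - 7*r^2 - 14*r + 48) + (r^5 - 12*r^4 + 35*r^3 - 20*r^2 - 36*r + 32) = r^5 - 12*r^4 + 36*r^3 - 27*r^2 - 50*r + 80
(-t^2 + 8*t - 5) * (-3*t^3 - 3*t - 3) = 3*t^5 - 24*t^4 + 18*t^3 - 21*t^2 - 9*t + 15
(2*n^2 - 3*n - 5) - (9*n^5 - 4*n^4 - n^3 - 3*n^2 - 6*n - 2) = -9*n^5 + 4*n^4 + n^3 + 5*n^2 + 3*n - 3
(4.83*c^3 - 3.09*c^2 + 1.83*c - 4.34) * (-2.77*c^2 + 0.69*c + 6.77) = -13.3791*c^5 + 11.892*c^4 + 25.4979*c^3 - 7.6348*c^2 + 9.3945*c - 29.3818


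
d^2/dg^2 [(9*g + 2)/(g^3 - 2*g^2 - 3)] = 2*(-g^2*(3*g - 4)^2*(9*g + 2) + (-27*g^2 + 36*g - (3*g - 2)*(9*g + 2))*(-g^3 + 2*g^2 + 3))/(-g^3 + 2*g^2 + 3)^3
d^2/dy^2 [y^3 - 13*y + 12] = 6*y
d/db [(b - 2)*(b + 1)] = 2*b - 1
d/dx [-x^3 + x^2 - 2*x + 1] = -3*x^2 + 2*x - 2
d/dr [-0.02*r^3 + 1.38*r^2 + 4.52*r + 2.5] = -0.06*r^2 + 2.76*r + 4.52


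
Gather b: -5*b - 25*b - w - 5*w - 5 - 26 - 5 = -30*b - 6*w - 36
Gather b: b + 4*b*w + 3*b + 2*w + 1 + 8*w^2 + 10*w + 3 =b*(4*w + 4) + 8*w^2 + 12*w + 4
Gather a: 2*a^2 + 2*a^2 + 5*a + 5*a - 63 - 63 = 4*a^2 + 10*a - 126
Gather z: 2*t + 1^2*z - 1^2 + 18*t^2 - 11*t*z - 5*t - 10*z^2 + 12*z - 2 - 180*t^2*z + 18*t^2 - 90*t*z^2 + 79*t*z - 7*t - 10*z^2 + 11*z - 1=36*t^2 - 10*t + z^2*(-90*t - 20) + z*(-180*t^2 + 68*t + 24) - 4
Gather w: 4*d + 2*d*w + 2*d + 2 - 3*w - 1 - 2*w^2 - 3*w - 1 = 6*d - 2*w^2 + w*(2*d - 6)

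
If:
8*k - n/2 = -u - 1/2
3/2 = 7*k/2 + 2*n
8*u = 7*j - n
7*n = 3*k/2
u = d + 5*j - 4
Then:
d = 31579/1540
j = -3083/770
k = 21/55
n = 9/110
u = -773/220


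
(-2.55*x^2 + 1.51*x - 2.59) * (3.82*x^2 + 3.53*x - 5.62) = -9.741*x^4 - 3.2333*x^3 + 9.7675*x^2 - 17.6289*x + 14.5558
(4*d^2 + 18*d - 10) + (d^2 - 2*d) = 5*d^2 + 16*d - 10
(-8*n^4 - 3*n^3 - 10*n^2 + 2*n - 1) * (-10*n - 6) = 80*n^5 + 78*n^4 + 118*n^3 + 40*n^2 - 2*n + 6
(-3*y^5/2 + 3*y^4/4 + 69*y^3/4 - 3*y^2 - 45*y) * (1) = -3*y^5/2 + 3*y^4/4 + 69*y^3/4 - 3*y^2 - 45*y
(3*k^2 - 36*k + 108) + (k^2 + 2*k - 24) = 4*k^2 - 34*k + 84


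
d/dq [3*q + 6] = 3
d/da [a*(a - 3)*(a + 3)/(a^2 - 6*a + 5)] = (a^4 - 12*a^3 + 24*a^2 - 45)/(a^4 - 12*a^3 + 46*a^2 - 60*a + 25)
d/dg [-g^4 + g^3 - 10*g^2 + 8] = g*(-4*g^2 + 3*g - 20)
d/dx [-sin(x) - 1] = -cos(x)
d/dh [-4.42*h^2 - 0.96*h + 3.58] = -8.84*h - 0.96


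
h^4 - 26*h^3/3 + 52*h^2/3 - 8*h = h*(h - 6)*(h - 2)*(h - 2/3)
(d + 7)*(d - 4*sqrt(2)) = d^2 - 4*sqrt(2)*d + 7*d - 28*sqrt(2)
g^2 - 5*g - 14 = (g - 7)*(g + 2)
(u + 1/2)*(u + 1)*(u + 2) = u^3 + 7*u^2/2 + 7*u/2 + 1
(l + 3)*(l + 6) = l^2 + 9*l + 18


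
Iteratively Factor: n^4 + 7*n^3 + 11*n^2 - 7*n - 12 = (n + 1)*(n^3 + 6*n^2 + 5*n - 12) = (n + 1)*(n + 4)*(n^2 + 2*n - 3) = (n + 1)*(n + 3)*(n + 4)*(n - 1)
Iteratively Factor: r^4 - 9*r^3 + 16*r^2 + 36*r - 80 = (r - 4)*(r^3 - 5*r^2 - 4*r + 20) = (r - 5)*(r - 4)*(r^2 - 4) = (r - 5)*(r - 4)*(r + 2)*(r - 2)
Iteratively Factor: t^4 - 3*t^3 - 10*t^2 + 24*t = (t)*(t^3 - 3*t^2 - 10*t + 24) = t*(t - 2)*(t^2 - t - 12) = t*(t - 2)*(t + 3)*(t - 4)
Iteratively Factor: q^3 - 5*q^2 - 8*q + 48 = (q - 4)*(q^2 - q - 12) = (q - 4)^2*(q + 3)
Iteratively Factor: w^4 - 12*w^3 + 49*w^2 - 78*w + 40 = (w - 1)*(w^3 - 11*w^2 + 38*w - 40) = (w - 4)*(w - 1)*(w^2 - 7*w + 10) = (w - 4)*(w - 2)*(w - 1)*(w - 5)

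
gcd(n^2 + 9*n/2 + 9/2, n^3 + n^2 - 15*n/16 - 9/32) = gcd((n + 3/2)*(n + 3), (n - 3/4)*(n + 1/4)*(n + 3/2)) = n + 3/2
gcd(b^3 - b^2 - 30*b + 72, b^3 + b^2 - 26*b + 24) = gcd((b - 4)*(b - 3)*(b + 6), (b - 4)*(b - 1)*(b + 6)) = b^2 + 2*b - 24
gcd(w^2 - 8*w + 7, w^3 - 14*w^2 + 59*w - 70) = w - 7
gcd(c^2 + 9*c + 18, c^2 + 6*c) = c + 6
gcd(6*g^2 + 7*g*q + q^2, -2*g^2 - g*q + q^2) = g + q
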